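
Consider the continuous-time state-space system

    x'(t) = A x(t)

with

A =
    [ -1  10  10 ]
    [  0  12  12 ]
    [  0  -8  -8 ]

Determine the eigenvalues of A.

-1, 0, 4

det(sI - A) = s^3 - (tr A)s^2 + (M11 + M22 + M33)s - det A, where Mii is the 2×2 principal minor of A obtained by deleting row i and column i.
tr A = (-1) + 12 + (-8) = 3; M11 = 12·(-8) - 12·(-8) = -96 - (-96) = 0; M22 = (-1)·(-8) - 10·0 = 8 - 0 = 8; M33 = (-1)·12 - 10·0 = -12 - 0 = -12; sum of minors = -4.
det A = (-1)·(12·(-8) - 12·(-8)) - 10·(0·(-8) - 12·0) + 10·(0·(-8) - 12·0) = (-1)·0 - 10·0 + 10·0 = 0.
So p(s) = det(sI - A) = s^3 - 3s^2 - 4s.
The constant term is 0, so p(s) = s(s^2 - 3s - 4).
Factor s^2 - 3s - 4: two numbers with sum 3 and product -4 are 4 and -1, so s^2 - 3s - 4 = (s - 4)(s + 1).
Hence p(s) = s (s - 4) (s + 1), with roots -1, 0, 4.
At least one eigenvalue has non-negative real part, so the system is not asymptotically stable.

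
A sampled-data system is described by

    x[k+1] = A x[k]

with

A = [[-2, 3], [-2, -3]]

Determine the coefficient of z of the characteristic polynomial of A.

For a 2×2 matrix, det(zI - A) = z^2 - (tr A)z + det A.
tr A = -5, det A = 12.
So p(z) = z^2 + 5z + 12.
The coefficient of z is 5.

5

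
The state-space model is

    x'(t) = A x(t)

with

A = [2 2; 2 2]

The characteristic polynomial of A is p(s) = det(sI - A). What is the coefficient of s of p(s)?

For a 2×2 matrix, det(sI - A) = s^2 - (tr A)s + det A.
tr A = 4, det A = 0.
So p(s) = s^2 - 4s.
The coefficient of s is -4.

-4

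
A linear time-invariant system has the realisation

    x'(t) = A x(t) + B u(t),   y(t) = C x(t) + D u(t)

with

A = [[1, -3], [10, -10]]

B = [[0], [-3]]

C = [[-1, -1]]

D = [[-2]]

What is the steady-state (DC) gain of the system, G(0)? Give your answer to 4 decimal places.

-2.6000

G(0) = C(-A)^{-1}B + D = -C A^{-1} B + D.
det A = 20, so A^{-1} = (1/20)·adj(A) = [[-1/2, 3/20], [-1/2, 1/20]]
A^{-1} B = [-9/20, -3/20]^T
C A^{-1} B = 3/5
G(0) = D - C A^{-1} B = -2 - (3/5) = -13/5 ≈ -2.6000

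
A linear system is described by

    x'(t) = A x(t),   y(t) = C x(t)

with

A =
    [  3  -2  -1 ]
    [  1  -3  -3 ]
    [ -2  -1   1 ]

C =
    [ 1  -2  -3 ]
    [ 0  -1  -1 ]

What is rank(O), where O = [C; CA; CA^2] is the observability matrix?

3

CA = [[7, 7, 2], [1, 4, 2]]
CA^2 = [[24, -37, -26], [3, -16, -11]]
Observability matrix O = [C; CA; CA^2] = [[1, -2, -3], [0, -1, -1], [7, 7, 2], [1, 4, 2], [24, -37, -26], [3, -16, -11]]
Take the 3×3 submatrix of O formed by rows 1, 2, 3: [[1, -2, -3], [0, -1, -1], [7, 7, 2]]. Its determinant is 1·((-1)·2 - (-1)·7) - (-2)·(0·2 - (-1)·7) + (-3)·(0·7 - (-1)·7) = 1·5 - (-2)·7 + (-3)·7 = -2 ≠ 0.
So rank(O) ≥ 3; since O has 3 columns, rank(O) = 3.
rank(O) = 3 = n, so the pair (A, C) is completely observable.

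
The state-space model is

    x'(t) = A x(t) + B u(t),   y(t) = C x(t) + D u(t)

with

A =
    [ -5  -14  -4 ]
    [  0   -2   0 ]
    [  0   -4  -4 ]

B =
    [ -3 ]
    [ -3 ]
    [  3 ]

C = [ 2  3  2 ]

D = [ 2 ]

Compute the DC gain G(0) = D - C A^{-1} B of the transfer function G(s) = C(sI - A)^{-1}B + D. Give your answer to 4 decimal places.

G(0) = C(-A)^{-1}B + D = -C A^{-1} B + D.
det A = -40, so A^{-1} = (1/-40)·adj(A) = [[-1/5, 1, 1/5], [0, -1/2, 0], [0, 1/2, -1/4]]
A^{-1} B = [-9/5, 3/2, -9/4]^T
C A^{-1} B = -18/5
G(0) = D - C A^{-1} B = 2 - (-18/5) = 28/5 ≈ 5.6000

5.6000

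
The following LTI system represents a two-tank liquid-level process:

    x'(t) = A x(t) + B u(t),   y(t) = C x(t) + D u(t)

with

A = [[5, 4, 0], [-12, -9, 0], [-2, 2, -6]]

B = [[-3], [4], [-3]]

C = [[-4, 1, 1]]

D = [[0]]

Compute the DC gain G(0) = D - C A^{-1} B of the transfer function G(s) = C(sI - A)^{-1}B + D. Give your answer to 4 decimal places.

22.5000

G(0) = C(-A)^{-1}B + D = -C A^{-1} B + D.
det A = -18, so A^{-1} = (1/-18)·adj(A) = [[-3, -4/3, 0], [4, 5/3, 0], [7/3, 1, -1/6]]
A^{-1} B = [11/3, -16/3, -5/2]^T
C A^{-1} B = -45/2
G(0) = D - C A^{-1} B = 0 - (-45/2) = 45/2 ≈ 22.5000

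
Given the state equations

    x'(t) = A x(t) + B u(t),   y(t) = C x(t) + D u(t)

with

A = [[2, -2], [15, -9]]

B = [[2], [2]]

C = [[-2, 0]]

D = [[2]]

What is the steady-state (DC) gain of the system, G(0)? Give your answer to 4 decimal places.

-0.3333

G(0) = C(-A)^{-1}B + D = -C A^{-1} B + D.
det A = 12, so A^{-1} = (1/12)·adj(A) = [[-3/4, 1/6], [-5/4, 1/6]]
A^{-1} B = [-7/6, -13/6]^T
C A^{-1} B = 7/3
G(0) = D - C A^{-1} B = 2 - (7/3) = -1/3 ≈ -0.3333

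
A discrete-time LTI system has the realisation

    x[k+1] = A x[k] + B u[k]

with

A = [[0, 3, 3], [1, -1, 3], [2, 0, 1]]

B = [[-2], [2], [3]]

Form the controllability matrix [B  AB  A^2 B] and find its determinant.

AB = [[15], [5], [-1]]
A^2B = [[12], [7], [29]]
Controllability matrix C = [B  AB  A^2B] = [[-2, 15, 12], [2, 5, 7], [3, -1, 29]]
Expanding along the first row, det(C) = (-2)·(5·29 - 7·(-1)) - 15·(2·29 - 7·3) + 12·(2·(-1) - 5·3) = (-2)·152 - 15·37 + 12·(-17) = -1063
Since det(C) ≠ 0, rank(C) = 3 and the system is completely controllable.

-1063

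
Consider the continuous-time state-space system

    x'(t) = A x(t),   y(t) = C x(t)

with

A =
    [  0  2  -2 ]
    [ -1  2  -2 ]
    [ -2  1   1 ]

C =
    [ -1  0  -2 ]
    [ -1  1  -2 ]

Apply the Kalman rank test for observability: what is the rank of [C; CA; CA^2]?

3

CA = [[4, -4, 0], [3, -2, -2]]
CA^2 = [[4, 0, 0], [6, 0, -4]]
Observability matrix O = [C; CA; CA^2] = [[-1, 0, -2], [-1, 1, -2], [4, -4, 0], [3, -2, -2], [4, 0, 0], [6, 0, -4]]
Take the 3×3 submatrix of O formed by rows 1, 2, 3: [[-1, 0, -2], [-1, 1, -2], [4, -4, 0]]. Its determinant is (-1)·(1·0 - (-2)·(-4)) - 0·((-1)·0 - (-2)·4) + (-2)·((-1)·(-4) - 1·4) = (-1)·(-8) - 0·8 + (-2)·0 = 8 ≠ 0.
So rank(O) ≥ 3; since O has 3 columns, rank(O) = 3.
rank(O) = 3 = n, so the pair (A, C) is completely observable.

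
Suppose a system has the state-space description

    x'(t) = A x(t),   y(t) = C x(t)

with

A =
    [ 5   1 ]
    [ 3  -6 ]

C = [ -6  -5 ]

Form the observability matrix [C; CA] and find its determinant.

-369

CA = [[-45, 24]]
Observability matrix O = [C; CA] = [[-6, -5], [-45, 24]]
det(O) = (-6)·24 - (-5)·(-45) = -144 - 225 = -369
Since det(O) ≠ 0, rank(O) = 2 and the system is completely observable.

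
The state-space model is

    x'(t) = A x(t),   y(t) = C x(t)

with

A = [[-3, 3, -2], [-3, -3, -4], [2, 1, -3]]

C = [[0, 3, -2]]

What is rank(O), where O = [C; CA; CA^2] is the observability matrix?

3

CA = [[-13, -11, -6]]
CA^2 = [[60, -12, 88]]
Observability matrix O = [C; CA; CA^2] = [[0, 3, -2], [-13, -11, -6], [60, -12, 88]]
det(O) = 0·((-11)·88 - (-6)·(-12)) - 3·((-13)·88 - (-6)·60) + (-2)·((-13)·(-12) - (-11)·60) = 0·(-1040) - 3·(-784) + (-2)·816 = 720 ≠ 0, so rank(O) = 3.
rank(O) = 3 = n, so the pair (A, C) is completely observable.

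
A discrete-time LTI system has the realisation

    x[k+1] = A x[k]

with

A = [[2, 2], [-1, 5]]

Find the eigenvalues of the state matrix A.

det(zI - A) = z^2 - (tr A)z + det A, with tr A = 2 + 5 = 7 and det A = 2·5 - 2·(-1) = 10 - (-2) = 12.
So p(z) = det(zI - A) = z^2 - 7z + 12.
Factor z^2 - 7z + 12: two numbers with sum 7 and product 12 are 4 and 3, so z^2 - 7z + 12 = (z - 4)(z - 3).
Hence p(z) = (z - 4) (z - 3), with roots 3, 4.

3, 4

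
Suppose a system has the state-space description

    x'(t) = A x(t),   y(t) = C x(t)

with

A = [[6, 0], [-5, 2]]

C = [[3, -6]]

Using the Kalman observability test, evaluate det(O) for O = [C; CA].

252

CA = [[48, -12]]
Observability matrix O = [C; CA] = [[3, -6], [48, -12]]
det(O) = 3·(-12) - (-6)·48 = -36 - (-288) = 252
Since det(O) ≠ 0, rank(O) = 2 and the system is completely observable.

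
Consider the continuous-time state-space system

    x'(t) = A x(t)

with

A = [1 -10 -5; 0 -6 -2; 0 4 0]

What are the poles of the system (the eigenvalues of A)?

det(sI - A) = s^3 - (tr A)s^2 + (M11 + M22 + M33)s - det A, where Mii is the 2×2 principal minor of A obtained by deleting row i and column i.
tr A = 1 + (-6) + 0 = -5; M11 = (-6)·0 - (-2)·4 = 0 - (-8) = 8; M22 = 1·0 - (-5)·0 = 0 - 0 = 0; M33 = 1·(-6) - (-10)·0 = -6 - 0 = -6; sum of minors = 2.
det A = 1·((-6)·0 - (-2)·4) - (-10)·(0·0 - (-2)·0) + (-5)·(0·4 - (-6)·0) = 1·8 - (-10)·0 + (-5)·0 = 8.
So p(s) = det(sI - A) = s^3 + 5s^2 + 2s - 8.
Rational-root test: any integer root divides -8. Testing small divisors, s = 1 works: p(1) = 1 + 5 + 2 + (-8) = 0, so (s - 1) is a factor.
Dividing, p(s) = (s - 1)(s^2 + 6s + 8).
Factor s^2 + 6s + 8: two numbers with sum -6 and product 8 are -2 and -4, so s^2 + 6s + 8 = (s + 2)(s + 4).
Hence p(s) = (s - 1) (s + 2) (s + 4), with roots -4, -2, 1.
At least one eigenvalue has non-negative real part, so the system is not asymptotically stable.

-4, -2, 1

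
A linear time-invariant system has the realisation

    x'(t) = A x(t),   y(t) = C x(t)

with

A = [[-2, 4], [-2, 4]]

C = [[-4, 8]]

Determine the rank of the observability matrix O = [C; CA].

CA = [[-8, 16]]
Observability matrix O = [C; CA] = [[-4, 8], [-8, 16]]
Every row of O is a scalar multiple of row 1 = [-4, 8] (multipliers 1, 2), so the rows span a one-dimensional space.
O ≠ 0, hence rank(O) = 1.
rank(O) = 1 < n = 2, so the pair (A, C) is not completely observable.

1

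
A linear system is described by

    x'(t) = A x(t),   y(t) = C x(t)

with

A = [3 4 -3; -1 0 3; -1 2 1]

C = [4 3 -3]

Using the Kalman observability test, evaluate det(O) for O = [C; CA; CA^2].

-96

CA = [[12, 10, -6]]
CA^2 = [[32, 36, -12]]
Observability matrix O = [C; CA; CA^2] = [[4, 3, -3], [12, 10, -6], [32, 36, -12]]
Expanding along the first row, det(O) = 4·(10·(-12) - (-6)·36) - 3·(12·(-12) - (-6)·32) + (-3)·(12·36 - 10·32) = 4·96 - 3·48 + (-3)·112 = -96
Since det(O) ≠ 0, rank(O) = 3 and the system is completely observable.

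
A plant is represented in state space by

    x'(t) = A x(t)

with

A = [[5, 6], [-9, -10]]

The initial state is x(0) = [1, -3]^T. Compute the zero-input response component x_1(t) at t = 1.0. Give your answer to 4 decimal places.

det(sI - A) = s^2 - (tr A)s + det A, with tr A = 5 + (-10) = -5 and det A = 5·(-10) - 6·(-9) = -50 - (-54) = 4.
So p(s) = det(sI - A) = s^2 + 5s + 4.
Factor s^2 + 5s + 4: two numbers with sum -5 and product 4 are -1 and -4, so s^2 + 5s + 4 = (s + 1)(s + 4).
Hence p(s) = (s + 1) (s + 4), with roots -4, -1.
The eigenvalues -4, -1 are distinct and real, so A is diagonalisable and x(t) = e^{At} x(0) = V diag(e^{λ_i t}) V^{-1} x(0), where the columns of V are the eigenvectors.
λ = -4: A - (-4)I = [[9, 6], [-9, -6]]. Row 1 gives 9·v1 + 6·v2 = 0, so take v_1 = [-2, 3]^T.
λ = -1: A - (-1)I = [[6, 6], [-9, -9]]. Row 1 gives 6·v1 + 6·v2 = 0, so take v_2 = [1, -1]^T.
V = [v_1 v_2] = [[-2, 1], [3, -1]] has det V = -1, so V^{-1} = adj(V)/det V = [[1, 1], [3, 2]].
Modal coordinates z(0) = V^{-1} x(0): 1·1 + 1·(-3) = -2; 3·1 + 2·(-3) = -3; so z(0) = [-2, -3]^T.
x_1(t) = Σ_i (v_i)_1 · z_i(0) · e^{λ_i t} (row 1 of V times the modal terms).
x_1(1.0) = (-2)·(-2)·e^{-4·1.0} + 1·(-3)·e^{-1·1.0} = 4·0.018316 + (-3)·0.367879 = -1.0304.

-1.0304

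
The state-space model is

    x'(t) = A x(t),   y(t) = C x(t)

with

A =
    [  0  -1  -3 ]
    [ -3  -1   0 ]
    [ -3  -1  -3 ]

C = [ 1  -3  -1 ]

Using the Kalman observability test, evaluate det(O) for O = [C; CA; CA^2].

-1251

CA = [[12, 3, 0]]
CA^2 = [[-9, -15, -36]]
Observability matrix O = [C; CA; CA^2] = [[1, -3, -1], [12, 3, 0], [-9, -15, -36]]
Expanding along the first row, det(O) = 1·(3·(-36) - 0·(-15)) - (-3)·(12·(-36) - 0·(-9)) + (-1)·(12·(-15) - 3·(-9)) = 1·(-108) - (-3)·(-432) + (-1)·(-153) = -1251
Since det(O) ≠ 0, rank(O) = 3 and the system is completely observable.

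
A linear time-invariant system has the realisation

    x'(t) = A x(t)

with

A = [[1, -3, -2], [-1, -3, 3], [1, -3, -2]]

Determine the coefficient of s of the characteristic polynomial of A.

Expand det(sI - A) for the 3×3 matrix.
p(s) = s^3 + 4s^2 + 9s.
(Check: constant term = det(-A) = (-1)^3 det A = 0; coefficient of s^2 = -tr A = 4.)
The coefficient of s is 9.

9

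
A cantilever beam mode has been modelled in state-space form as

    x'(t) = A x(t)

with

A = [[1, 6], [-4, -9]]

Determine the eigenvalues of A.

det(sI - A) = s^2 - (tr A)s + det A, with tr A = 1 + (-9) = -8 and det A = 1·(-9) - 6·(-4) = -9 - (-24) = 15.
So p(s) = det(sI - A) = s^2 + 8s + 15.
Factor s^2 + 8s + 15: two numbers with sum -8 and product 15 are -3 and -5, so s^2 + 8s + 15 = (s + 3)(s + 5).
Hence p(s) = (s + 3) (s + 5), with roots -5, -3.
All eigenvalues have negative real part, so the system is asymptotically stable.

-5, -3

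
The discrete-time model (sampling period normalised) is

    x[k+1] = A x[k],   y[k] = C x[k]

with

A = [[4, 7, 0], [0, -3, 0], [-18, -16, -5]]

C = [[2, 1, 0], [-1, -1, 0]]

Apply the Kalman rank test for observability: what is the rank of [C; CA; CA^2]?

2

CA = [[8, 11, 0], [-4, -4, 0]]
CA^2 = [[32, 23, 0], [-16, -16, 0]]
Observability matrix O = [C; CA; CA^2] = [[2, 1, 0], [-1, -1, 0], [8, 11, 0], [-4, -4, 0], [32, 23, 0], [-16, -16, 0]]
Column 3 of O is identically zero, so rank(O) ≤ 2.
The 2×2 minor from rows 1, 2, columns 1, 2 is 2·(-1) - 1·(-1) = -2 - (-1) = -1 ≠ 0, so rank(O) = 2.
rank(O) = 2 < n = 3, so the pair (A, C) is not completely observable.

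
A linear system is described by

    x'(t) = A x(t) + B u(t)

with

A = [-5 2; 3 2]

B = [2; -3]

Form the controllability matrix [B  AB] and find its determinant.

-48

AB = [[-16], [0]]
Controllability matrix C = [B  AB] = [[2, -16], [-3, 0]]
det(C) = 2·0 - (-16)·(-3) = 0 - 48 = -48
Since det(C) ≠ 0, rank(C) = 2 and the system is completely controllable.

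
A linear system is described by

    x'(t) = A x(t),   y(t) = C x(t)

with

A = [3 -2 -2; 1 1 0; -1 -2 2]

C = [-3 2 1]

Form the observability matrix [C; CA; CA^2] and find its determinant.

CA = [[-8, 6, 8]]
CA^2 = [[-26, 6, 32]]
Observability matrix O = [C; CA; CA^2] = [[-3, 2, 1], [-8, 6, 8], [-26, 6, 32]]
Expanding along the first row, det(O) = (-3)·(6·32 - 8·6) - 2·((-8)·32 - 8·(-26)) + 1·((-8)·6 - 6·(-26)) = (-3)·144 - 2·(-48) + 1·108 = -228
Since det(O) ≠ 0, rank(O) = 3 and the system is completely observable.

-228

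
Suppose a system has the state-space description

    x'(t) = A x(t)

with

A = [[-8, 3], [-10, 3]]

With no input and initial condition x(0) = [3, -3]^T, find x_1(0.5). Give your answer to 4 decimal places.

det(sI - A) = s^2 - (tr A)s + det A, with tr A = (-8) + 3 = -5 and det A = (-8)·3 - 3·(-10) = -24 - (-30) = 6.
So p(s) = det(sI - A) = s^2 + 5s + 6.
Factor s^2 + 5s + 6: two numbers with sum -5 and product 6 are -2 and -3, so s^2 + 5s + 6 = (s + 2)(s + 3).
Hence p(s) = (s + 2) (s + 3), with roots -3, -2.
The eigenvalues -3, -2 are distinct and real, so A is diagonalisable and x(t) = e^{At} x(0) = V diag(e^{λ_i t}) V^{-1} x(0), where the columns of V are the eigenvectors.
λ = -3: A - (-3)I = [[-5, 3], [-10, 6]]. Row 1 gives (-5)·v1 + 3·v2 = 0, so take v_1 = [3, 5]^T.
λ = -2: A - (-2)I = [[-6, 3], [-10, 5]]. Row 1 gives (-6)·v1 + 3·v2 = 0, so take v_2 = [-1, -2]^T.
V = [v_1 v_2] = [[3, -1], [5, -2]] has det V = -1, so V^{-1} = adj(V)/det V = [[2, -1], [5, -3]].
Modal coordinates z(0) = V^{-1} x(0): 2·3 + (-1)·(-3) = 9; 5·3 + (-3)·(-3) = 24; so z(0) = [9, 24]^T.
x_1(t) = Σ_i (v_i)_1 · z_i(0) · e^{λ_i t} (row 1 of V times the modal terms).
x_1(0.5) = 3·9·e^{-3·0.5} + (-1)·24·e^{-2·0.5} = 27·0.223130 + (-24)·0.367879 = -2.8046.

-2.8046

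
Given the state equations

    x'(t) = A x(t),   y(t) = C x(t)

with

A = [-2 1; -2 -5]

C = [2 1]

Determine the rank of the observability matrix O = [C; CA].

1

CA = [[-6, -3]]
Observability matrix O = [C; CA] = [[2, 1], [-6, -3]]
Every row of O is a scalar multiple of row 1 = [2, 1] (multipliers 1, -3), so the rows span a one-dimensional space.
O ≠ 0, hence rank(O) = 1.
rank(O) = 1 < n = 2, so the pair (A, C) is not completely observable.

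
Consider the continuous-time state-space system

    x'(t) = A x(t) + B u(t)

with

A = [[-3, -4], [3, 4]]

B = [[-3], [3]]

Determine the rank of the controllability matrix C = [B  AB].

1

AB = [[-3], [3]]
Controllability matrix C = [B  AB] = [[-3, -3], [3, 3]]
Every column of C is a scalar multiple of column 1 = [-3, 3] (multipliers 1, 1), so the columns span a one-dimensional space.
C ≠ 0, hence rank(C) = 1.
rank(C) = 1 < n = 2, so the pair (A, B) is not completely controllable.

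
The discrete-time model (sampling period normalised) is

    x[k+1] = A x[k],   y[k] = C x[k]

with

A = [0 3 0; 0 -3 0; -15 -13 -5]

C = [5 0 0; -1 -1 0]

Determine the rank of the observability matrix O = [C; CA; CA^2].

2

CA = [[0, 15, 0], [0, 0, 0]]
CA^2 = [[0, -45, 0], [0, 0, 0]]
Observability matrix O = [C; CA; CA^2] = [[5, 0, 0], [-1, -1, 0], [0, 15, 0], [0, 0, 0], [0, -45, 0], [0, 0, 0]]
Column 3 of O is identically zero, so rank(O) ≤ 2.
The 2×2 minor from rows 1, 2, columns 1, 2 is 5·(-1) - 0·(-1) = -5 - 0 = -5 ≠ 0, so rank(O) = 2.
rank(O) = 2 < n = 3, so the pair (A, C) is not completely observable.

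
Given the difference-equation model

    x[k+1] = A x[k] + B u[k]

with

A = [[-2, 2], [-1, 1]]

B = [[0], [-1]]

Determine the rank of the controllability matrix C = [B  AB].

AB = [[-2], [-1]]
Controllability matrix C = [B  AB] = [[0, -2], [-1, -1]]
det(C) = 0·(-1) - (-2)·(-1) = 0 - 2 = -2 ≠ 0, so rank(C) = 2.
rank(C) = 2 = n, so the pair (A, B) is completely controllable.

2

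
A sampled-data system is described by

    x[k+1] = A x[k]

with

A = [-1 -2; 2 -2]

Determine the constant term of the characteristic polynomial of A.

For a 2×2 matrix, det(zI - A) = z^2 - (tr A)z + det A.
tr A = -3, det A = 6.
So p(z) = z^2 + 3z + 6.
The constant term is 6.

6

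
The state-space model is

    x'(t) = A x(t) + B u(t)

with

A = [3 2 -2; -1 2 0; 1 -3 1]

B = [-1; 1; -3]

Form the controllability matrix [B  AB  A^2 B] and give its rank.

AB = [[5], [3], [-7]]
A^2B = [[35], [1], [-11]]
Controllability matrix C = [B  AB  A^2B] = [[-1, 5, 35], [1, 3, 1], [-3, -7, -11]]
det(C) = (-1)·(3·(-11) - 1·(-7)) - 5·(1·(-11) - 1·(-3)) + 35·(1·(-7) - 3·(-3)) = (-1)·(-26) - 5·(-8) + 35·2 = 136 ≠ 0, so rank(C) = 3.
rank(C) = 3 = n, so the pair (A, B) is completely controllable.

3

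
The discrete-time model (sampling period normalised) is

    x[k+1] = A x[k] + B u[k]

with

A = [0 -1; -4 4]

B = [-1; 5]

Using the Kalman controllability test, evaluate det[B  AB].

AB = [[-5], [24]]
Controllability matrix C = [B  AB] = [[-1, -5], [5, 24]]
det(C) = (-1)·24 - (-5)·5 = -24 - (-25) = 1
Since det(C) ≠ 0, rank(C) = 2 and the system is completely controllable.

1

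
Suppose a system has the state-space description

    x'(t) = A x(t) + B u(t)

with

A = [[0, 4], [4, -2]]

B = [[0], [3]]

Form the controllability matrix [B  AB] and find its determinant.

AB = [[12], [-6]]
Controllability matrix C = [B  AB] = [[0, 12], [3, -6]]
det(C) = 0·(-6) - 12·3 = 0 - 36 = -36
Since det(C) ≠ 0, rank(C) = 2 and the system is completely controllable.

-36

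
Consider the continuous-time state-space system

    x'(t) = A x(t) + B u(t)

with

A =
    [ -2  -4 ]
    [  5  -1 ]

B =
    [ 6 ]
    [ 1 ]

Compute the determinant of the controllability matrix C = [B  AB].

190

AB = [[-16], [29]]
Controllability matrix C = [B  AB] = [[6, -16], [1, 29]]
det(C) = 6·29 - (-16)·1 = 174 - (-16) = 190
Since det(C) ≠ 0, rank(C) = 2 and the system is completely controllable.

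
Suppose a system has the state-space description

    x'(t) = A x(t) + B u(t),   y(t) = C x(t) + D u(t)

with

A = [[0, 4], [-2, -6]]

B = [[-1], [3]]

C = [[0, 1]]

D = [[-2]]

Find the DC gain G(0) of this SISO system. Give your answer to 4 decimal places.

G(0) = C(-A)^{-1}B + D = -C A^{-1} B + D.
det A = 8, so A^{-1} = (1/8)·adj(A) = [[-3/4, -1/2], [1/4, 0]]
A^{-1} B = [-3/4, -1/4]^T
C A^{-1} B = -1/4
G(0) = D - C A^{-1} B = -2 - (-1/4) = -7/4 ≈ -1.7500

-1.7500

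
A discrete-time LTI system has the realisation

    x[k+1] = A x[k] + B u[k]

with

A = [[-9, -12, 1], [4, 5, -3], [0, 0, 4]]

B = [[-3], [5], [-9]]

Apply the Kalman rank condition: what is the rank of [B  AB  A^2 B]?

2

AB = [[-42], [40], [-36]]
A^2B = [[-138], [140], [-144]]
Controllability matrix C = [B  AB  A^2B] = [[-3, -42, -138], [5, 40, 140], [-9, -36, -144]]
The rows r1, r2, r3 of C are linearly dependent: 2·r1 + 3·r2 + r3 = 0 (check each entry), so rank(C) ≤ 2.
The 2×2 minor from rows 1, 2, columns 1, 2 is (-3)·40 - (-42)·5 = -120 - (-210) = 90 ≠ 0, so rank(C) = 2.
rank(C) = 2 < n = 3, so the pair (A, B) is not completely controllable.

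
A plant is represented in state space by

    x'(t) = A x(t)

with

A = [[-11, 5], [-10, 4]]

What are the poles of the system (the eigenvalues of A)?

det(sI - A) = s^2 - (tr A)s + det A, with tr A = (-11) + 4 = -7 and det A = (-11)·4 - 5·(-10) = -44 - (-50) = 6.
So p(s) = det(sI - A) = s^2 + 7s + 6.
Factor s^2 + 7s + 6: two numbers with sum -7 and product 6 are -1 and -6, so s^2 + 7s + 6 = (s + 1)(s + 6).
Hence p(s) = (s + 1) (s + 6), with roots -6, -1.
All eigenvalues have negative real part, so the system is asymptotically stable.

-6, -1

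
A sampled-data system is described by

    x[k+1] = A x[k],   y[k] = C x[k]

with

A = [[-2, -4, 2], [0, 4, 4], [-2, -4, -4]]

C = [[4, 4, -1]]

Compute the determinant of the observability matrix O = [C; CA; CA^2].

CA = [[-6, 4, 28]]
CA^2 = [[-44, -72, -108]]
Observability matrix O = [C; CA; CA^2] = [[4, 4, -1], [-6, 4, 28], [-44, -72, -108]]
Expanding along the first row, det(O) = 4·(4·(-108) - 28·(-72)) - 4·((-6)·(-108) - 28·(-44)) + (-1)·((-6)·(-72) - 4·(-44)) = 4·1584 - 4·1880 + (-1)·608 = -1792
Since det(O) ≠ 0, rank(O) = 3 and the system is completely observable.

-1792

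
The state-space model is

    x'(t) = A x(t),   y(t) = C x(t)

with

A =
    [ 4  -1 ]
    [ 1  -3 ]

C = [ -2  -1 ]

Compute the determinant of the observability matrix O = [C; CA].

-19

CA = [[-9, 5]]
Observability matrix O = [C; CA] = [[-2, -1], [-9, 5]]
det(O) = (-2)·5 - (-1)·(-9) = -10 - 9 = -19
Since det(O) ≠ 0, rank(O) = 2 and the system is completely observable.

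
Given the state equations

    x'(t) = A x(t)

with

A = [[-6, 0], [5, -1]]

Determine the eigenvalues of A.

-6, -1

det(sI - A) = s^2 - (tr A)s + det A, with tr A = (-6) + (-1) = -7 and det A = (-6)·(-1) - 0·5 = 6 - 0 = 6.
So p(s) = det(sI - A) = s^2 + 7s + 6.
Factor s^2 + 7s + 6: two numbers with sum -7 and product 6 are -1 and -6, so s^2 + 7s + 6 = (s + 1)(s + 6).
Hence p(s) = (s + 1) (s + 6), with roots -6, -1.
All eigenvalues have negative real part, so the system is asymptotically stable.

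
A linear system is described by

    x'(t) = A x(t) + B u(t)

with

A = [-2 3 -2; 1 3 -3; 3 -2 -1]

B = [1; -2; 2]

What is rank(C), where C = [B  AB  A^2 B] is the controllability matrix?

3

AB = [[-12], [-11], [5]]
A^2B = [[-19], [-60], [-19]]
Controllability matrix C = [B  AB  A^2B] = [[1, -12, -19], [-2, -11, -60], [2, 5, -19]]
det(C) = 1·((-11)·(-19) - (-60)·5) - (-12)·((-2)·(-19) - (-60)·2) + (-19)·((-2)·5 - (-11)·2) = 1·509 - (-12)·158 + (-19)·12 = 2177 ≠ 0, so rank(C) = 3.
rank(C) = 3 = n, so the pair (A, B) is completely controllable.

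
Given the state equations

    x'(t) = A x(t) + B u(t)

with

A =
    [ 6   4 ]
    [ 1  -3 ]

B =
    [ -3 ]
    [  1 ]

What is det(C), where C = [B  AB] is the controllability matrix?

32

AB = [[-14], [-6]]
Controllability matrix C = [B  AB] = [[-3, -14], [1, -6]]
det(C) = (-3)·(-6) - (-14)·1 = 18 - (-14) = 32
Since det(C) ≠ 0, rank(C) = 2 and the system is completely controllable.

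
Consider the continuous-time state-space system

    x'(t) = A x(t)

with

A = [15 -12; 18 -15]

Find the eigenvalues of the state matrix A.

det(sI - A) = s^2 - (tr A)s + det A, with tr A = 15 + (-15) = 0 and det A = 15·(-15) - (-12)·18 = -225 - (-216) = -9.
So p(s) = det(sI - A) = s^2 - 9.
Factor s^2 - 9: two numbers with sum 0 and product -9 are 3 and -3, so s^2 - 9 = (s - 3)(s + 3).
Hence p(s) = (s - 3) (s + 3), with roots -3, 3.
At least one eigenvalue has non-negative real part, so the system is not asymptotically stable.

-3, 3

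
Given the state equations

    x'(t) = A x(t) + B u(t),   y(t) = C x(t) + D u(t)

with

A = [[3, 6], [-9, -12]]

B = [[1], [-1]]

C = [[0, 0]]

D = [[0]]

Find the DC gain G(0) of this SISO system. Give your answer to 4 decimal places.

G(0) = C(-A)^{-1}B + D = -C A^{-1} B + D.
det A = 18, so A^{-1} = (1/18)·adj(A) = [[-2/3, -1/3], [1/2, 1/6]]
A^{-1} B = [-1/3, 1/3]^T
C A^{-1} B = 0
G(0) = D - C A^{-1} B = 0 - (0) = 0

0.0000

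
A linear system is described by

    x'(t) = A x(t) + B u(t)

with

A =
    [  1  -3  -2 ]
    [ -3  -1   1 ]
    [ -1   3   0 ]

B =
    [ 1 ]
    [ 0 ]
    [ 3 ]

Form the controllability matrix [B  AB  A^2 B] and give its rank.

3

AB = [[-5], [0], [-1]]
A^2B = [[-3], [14], [5]]
Controllability matrix C = [B  AB  A^2B] = [[1, -5, -3], [0, 0, 14], [3, -1, 5]]
det(C) = 1·(0·5 - 14·(-1)) - (-5)·(0·5 - 14·3) + (-3)·(0·(-1) - 0·3) = 1·14 - (-5)·(-42) + (-3)·0 = -196 ≠ 0, so rank(C) = 3.
rank(C) = 3 = n, so the pair (A, B) is completely controllable.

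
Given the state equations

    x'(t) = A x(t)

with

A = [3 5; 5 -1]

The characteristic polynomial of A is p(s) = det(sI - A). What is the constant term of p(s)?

-28

For a 2×2 matrix, det(sI - A) = s^2 - (tr A)s + det A.
tr A = 2, det A = -28.
So p(s) = s^2 - 2s - 28.
The constant term is -28.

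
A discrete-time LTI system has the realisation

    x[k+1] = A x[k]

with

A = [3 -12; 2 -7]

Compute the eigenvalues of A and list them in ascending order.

-3, -1

det(zI - A) = z^2 - (tr A)z + det A, with tr A = 3 + (-7) = -4 and det A = 3·(-7) - (-12)·2 = -21 - (-24) = 3.
So p(z) = det(zI - A) = z^2 + 4z + 3.
Factor z^2 + 4z + 3: two numbers with sum -4 and product 3 are -1 and -3, so z^2 + 4z + 3 = (z + 1)(z + 3).
Hence p(z) = (z + 1) (z + 3), with roots -3, -1.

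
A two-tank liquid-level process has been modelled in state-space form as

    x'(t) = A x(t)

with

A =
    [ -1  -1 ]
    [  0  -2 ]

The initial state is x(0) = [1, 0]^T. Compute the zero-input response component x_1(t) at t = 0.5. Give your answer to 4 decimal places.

0.6065

det(sI - A) = s^2 - (tr A)s + det A, with tr A = (-1) + (-2) = -3 and det A = (-1)·(-2) - (-1)·0 = 2 - 0 = 2.
So p(s) = det(sI - A) = s^2 + 3s + 2.
Factor s^2 + 3s + 2: two numbers with sum -3 and product 2 are -1 and -2, so s^2 + 3s + 2 = (s + 1)(s + 2).
Hence p(s) = (s + 1) (s + 2), with roots -2, -1.
The eigenvalues -2, -1 are distinct and real, so A is diagonalisable and x(t) = e^{At} x(0) = V diag(e^{λ_i t}) V^{-1} x(0), where the columns of V are the eigenvectors.
λ = -2: A - (-2)I = [[1, -1], [0, 0]]. Row 1 gives 1·v1 + (-1)·v2 = 0, so take v_1 = [1, 1]^T.
λ = -1: A - (-1)I = [[0, -1], [0, -1]]. Row 1 gives 0·v1 + (-1)·v2 = 0, so take v_2 = [1, 0]^T.
V = [v_1 v_2] = [[1, 1], [1, 0]] has det V = -1, so V^{-1} = adj(V)/det V = [[0, 1], [1, -1]].
Modal coordinates z(0) = V^{-1} x(0): 0·1 + 1·0 = 0; 1·1 + (-1)·0 = 1; so z(0) = [0, 1]^T.
x_1(t) = Σ_i (v_i)_1 · z_i(0) · e^{λ_i t} (row 1 of V times the modal terms).
x_1(0.5) = 1·0·e^{-2·0.5} + 1·1·e^{-1·0.5} = 0·0.367879 + 1·0.606531 = 0.6065.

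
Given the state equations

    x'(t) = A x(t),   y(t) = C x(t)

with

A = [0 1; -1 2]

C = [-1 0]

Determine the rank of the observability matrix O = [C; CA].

2

CA = [[0, -1]]
Observability matrix O = [C; CA] = [[-1, 0], [0, -1]]
det(O) = (-1)·(-1) - 0·0 = 1 - 0 = 1 ≠ 0, so rank(O) = 2.
rank(O) = 2 = n, so the pair (A, C) is completely observable.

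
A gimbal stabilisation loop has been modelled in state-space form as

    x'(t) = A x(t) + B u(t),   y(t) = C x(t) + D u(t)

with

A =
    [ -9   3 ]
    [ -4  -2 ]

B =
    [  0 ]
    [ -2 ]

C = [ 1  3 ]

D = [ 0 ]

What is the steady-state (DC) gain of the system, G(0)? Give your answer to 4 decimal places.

-2.0000

G(0) = C(-A)^{-1}B + D = -C A^{-1} B + D.
det A = 30, so A^{-1} = (1/30)·adj(A) = [[-1/15, -1/10], [2/15, -3/10]]
A^{-1} B = [1/5, 3/5]^T
C A^{-1} B = 2
G(0) = D - C A^{-1} B = 0 - (2) = -2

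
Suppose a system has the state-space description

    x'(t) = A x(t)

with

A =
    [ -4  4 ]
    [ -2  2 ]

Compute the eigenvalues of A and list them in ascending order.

-2, 0

det(sI - A) = s^2 - (tr A)s + det A, with tr A = (-4) + 2 = -2 and det A = (-4)·2 - 4·(-2) = -8 - (-8) = 0.
So p(s) = det(sI - A) = s^2 + 2s.
Factor s^2 + 2s: two numbers with sum -2 and product 0 are 0 and -2, so s^2 + 2s = s(s + 2).
Hence p(s) = s (s + 2), with roots -2, 0.
At least one eigenvalue has non-negative real part, so the system is not asymptotically stable.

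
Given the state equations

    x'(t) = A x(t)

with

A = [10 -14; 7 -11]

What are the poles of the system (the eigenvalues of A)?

det(sI - A) = s^2 - (tr A)s + det A, with tr A = 10 + (-11) = -1 and det A = 10·(-11) - (-14)·7 = -110 - (-98) = -12.
So p(s) = det(sI - A) = s^2 + s - 12.
Factor s^2 + s - 12: two numbers with sum -1 and product -12 are 3 and -4, so s^2 + s - 12 = (s - 3)(s + 4).
Hence p(s) = (s - 3) (s + 4), with roots -4, 3.
At least one eigenvalue has non-negative real part, so the system is not asymptotically stable.

-4, 3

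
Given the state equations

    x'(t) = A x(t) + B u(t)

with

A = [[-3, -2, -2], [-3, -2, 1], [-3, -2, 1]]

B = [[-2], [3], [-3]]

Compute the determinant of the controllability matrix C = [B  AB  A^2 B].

648

AB = [[6], [-3], [-3]]
A^2B = [[-6], [-15], [-15]]
Controllability matrix C = [B  AB  A^2B] = [[-2, 6, -6], [3, -3, -15], [-3, -3, -15]]
Expanding along the first row, det(C) = (-2)·((-3)·(-15) - (-15)·(-3)) - 6·(3·(-15) - (-15)·(-3)) + (-6)·(3·(-3) - (-3)·(-3)) = (-2)·0 - 6·(-90) + (-6)·(-18) = 648
Since det(C) ≠ 0, rank(C) = 3 and the system is completely controllable.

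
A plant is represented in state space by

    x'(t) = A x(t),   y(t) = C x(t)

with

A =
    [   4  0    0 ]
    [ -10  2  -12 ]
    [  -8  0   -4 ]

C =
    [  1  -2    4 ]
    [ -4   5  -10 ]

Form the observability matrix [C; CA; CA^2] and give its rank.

2

CA = [[-8, -4, 8], [14, 10, -20]]
CA^2 = [[-56, -8, 16], [116, 20, -40]]
Observability matrix O = [C; CA; CA^2] = [[1, -2, 4], [-4, 5, -10], [-8, -4, 8], [14, 10, -20], [-56, -8, 16], [116, 20, -40]]
The columns c1, c2, c3 of O are linearly dependent: 2·c2 + c3 = 0 (check each entry), so rank(O) ≤ 2.
The 2×2 minor from rows 1, 2, columns 1, 2 is 1·5 - (-2)·(-4) = 5 - 8 = -3 ≠ 0, so rank(O) = 2.
rank(O) = 2 < n = 3, so the pair (A, C) is not completely observable.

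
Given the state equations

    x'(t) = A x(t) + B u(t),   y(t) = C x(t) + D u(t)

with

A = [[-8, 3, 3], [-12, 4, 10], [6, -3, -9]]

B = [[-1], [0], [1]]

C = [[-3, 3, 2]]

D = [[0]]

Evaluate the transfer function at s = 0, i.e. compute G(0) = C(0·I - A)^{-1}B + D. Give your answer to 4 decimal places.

G(0) = C(-A)^{-1}B + D = -C A^{-1} B + D.
det A = -60, so A^{-1} = (1/-60)·adj(A) = [[1/10, -3/10, -3/10], [4/5, -9/10, -11/15], [-1/5, 1/10, -1/15]]
A^{-1} B = [-2/5, -23/15, 2/15]^T
C A^{-1} B = -47/15
G(0) = D - C A^{-1} B = 0 - (-47/15) = 47/15 ≈ 3.1333

3.1333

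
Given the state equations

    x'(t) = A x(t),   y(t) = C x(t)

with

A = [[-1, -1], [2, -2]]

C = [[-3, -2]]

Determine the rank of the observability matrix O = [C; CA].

CA = [[-1, 7]]
Observability matrix O = [C; CA] = [[-3, -2], [-1, 7]]
det(O) = (-3)·7 - (-2)·(-1) = -21 - 2 = -23 ≠ 0, so rank(O) = 2.
rank(O) = 2 = n, so the pair (A, C) is completely observable.

2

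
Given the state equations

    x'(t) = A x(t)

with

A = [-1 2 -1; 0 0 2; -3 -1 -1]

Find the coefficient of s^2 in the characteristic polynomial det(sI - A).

2

Expand det(sI - A) for the 3×3 matrix.
p(s) = s^3 + 2s^2 + 14.
(Check: constant term = det(-A) = (-1)^3 det A = 14; coefficient of s^2 = -tr A = 2.)
The coefficient of s^2 is 2.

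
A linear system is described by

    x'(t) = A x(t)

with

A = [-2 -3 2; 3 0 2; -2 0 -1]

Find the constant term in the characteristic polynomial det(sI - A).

-3

Expand det(sI - A) for the 3×3 matrix.
p(s) = s^3 + 3s^2 + 15s - 3.
(Check: constant term = det(-A) = (-1)^3 det A = -3; coefficient of s^2 = -tr A = 3.)
The constant term is -3.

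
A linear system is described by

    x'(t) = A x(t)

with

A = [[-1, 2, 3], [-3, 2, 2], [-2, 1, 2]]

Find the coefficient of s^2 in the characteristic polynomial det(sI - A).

Expand det(sI - A) for the 3×3 matrix.
p(s) = s^3 - 3s^2 + 10s - 5.
(Check: constant term = det(-A) = (-1)^3 det A = -5; coefficient of s^2 = -tr A = -3.)
The coefficient of s^2 is -3.

-3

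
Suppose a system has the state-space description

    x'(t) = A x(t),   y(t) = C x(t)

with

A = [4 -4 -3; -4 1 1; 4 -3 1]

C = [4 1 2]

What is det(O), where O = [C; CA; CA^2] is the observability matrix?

CA = [[20, -21, -9]]
CA^2 = [[128, -74, -90]]
Observability matrix O = [C; CA; CA^2] = [[4, 1, 2], [20, -21, -9], [128, -74, -90]]
Expanding along the first row, det(O) = 4·((-21)·(-90) - (-9)·(-74)) - 1·(20·(-90) - (-9)·128) + 2·(20·(-74) - (-21)·128) = 4·1224 - 1·(-648) + 2·1208 = 7960
Since det(O) ≠ 0, rank(O) = 3 and the system is completely observable.

7960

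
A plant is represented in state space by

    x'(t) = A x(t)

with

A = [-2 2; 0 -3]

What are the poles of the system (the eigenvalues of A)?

det(sI - A) = s^2 - (tr A)s + det A, with tr A = (-2) + (-3) = -5 and det A = (-2)·(-3) - 2·0 = 6 - 0 = 6.
So p(s) = det(sI - A) = s^2 + 5s + 6.
Factor s^2 + 5s + 6: two numbers with sum -5 and product 6 are -2 and -3, so s^2 + 5s + 6 = (s + 2)(s + 3).
Hence p(s) = (s + 2) (s + 3), with roots -3, -2.
All eigenvalues have negative real part, so the system is asymptotically stable.

-3, -2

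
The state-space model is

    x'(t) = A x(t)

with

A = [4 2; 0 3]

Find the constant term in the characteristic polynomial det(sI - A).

For a 2×2 matrix, det(sI - A) = s^2 - (tr A)s + det A.
tr A = 7, det A = 12.
So p(s) = s^2 - 7s + 12.
The constant term is 12.

12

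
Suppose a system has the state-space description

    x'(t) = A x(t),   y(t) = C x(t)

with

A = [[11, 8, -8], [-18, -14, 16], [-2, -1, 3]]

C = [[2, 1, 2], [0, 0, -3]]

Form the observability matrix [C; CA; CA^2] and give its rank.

2

CA = [[0, 0, 6], [6, 3, -9]]
CA^2 = [[-12, -6, 18], [30, 15, -27]]
Observability matrix O = [C; CA; CA^2] = [[2, 1, 2], [0, 0, -3], [0, 0, 6], [6, 3, -9], [-12, -6, 18], [30, 15, -27]]
The columns c1, c2, c3 of O are linearly dependent: -c1 + 2·c2 = 0 (check each entry), so rank(O) ≤ 2.
The 2×2 minor from rows 1, 2, columns 1, 3 is 2·(-3) - 2·0 = -6 - 0 = -6 ≠ 0, so rank(O) = 2.
rank(O) = 2 < n = 3, so the pair (A, C) is not completely observable.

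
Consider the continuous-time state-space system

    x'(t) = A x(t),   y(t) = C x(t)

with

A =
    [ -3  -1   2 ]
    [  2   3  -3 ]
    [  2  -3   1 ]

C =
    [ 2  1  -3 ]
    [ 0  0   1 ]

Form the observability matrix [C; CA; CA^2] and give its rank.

3

CA = [[-10, 10, -2], [2, -3, 1]]
CA^2 = [[46, 46, -52], [-10, -14, 14]]
Observability matrix O = [C; CA; CA^2] = [[2, 1, -3], [0, 0, 1], [-10, 10, -2], [2, -3, 1], [46, 46, -52], [-10, -14, 14]]
Take the 3×3 submatrix of O formed by rows 1, 2, 3: [[2, 1, -3], [0, 0, 1], [-10, 10, -2]]. Its determinant is 2·(0·(-2) - 1·10) - 1·(0·(-2) - 1·(-10)) + (-3)·(0·10 - 0·(-10)) = 2·(-10) - 1·10 + (-3)·0 = -30 ≠ 0.
So rank(O) ≥ 3; since O has 3 columns, rank(O) = 3.
rank(O) = 3 = n, so the pair (A, C) is completely observable.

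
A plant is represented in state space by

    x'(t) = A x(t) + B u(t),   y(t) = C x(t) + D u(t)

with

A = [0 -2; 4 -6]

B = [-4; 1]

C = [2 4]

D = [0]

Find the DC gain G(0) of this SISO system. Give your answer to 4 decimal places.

G(0) = C(-A)^{-1}B + D = -C A^{-1} B + D.
det A = 8, so A^{-1} = (1/8)·adj(A) = [[-3/4, 1/4], [-1/2, 0]]
A^{-1} B = [13/4, 2]^T
C A^{-1} B = 29/2
G(0) = D - C A^{-1} B = 0 - (29/2) = -29/2 ≈ -14.5000

-14.5000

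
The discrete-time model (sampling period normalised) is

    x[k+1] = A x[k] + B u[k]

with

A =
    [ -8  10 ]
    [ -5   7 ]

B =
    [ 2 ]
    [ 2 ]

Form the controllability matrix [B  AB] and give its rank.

1

AB = [[4], [4]]
Controllability matrix C = [B  AB] = [[2, 4], [2, 4]]
Every column of C is a scalar multiple of column 1 = [2, 2] (multipliers 1, 2), so the columns span a one-dimensional space.
C ≠ 0, hence rank(C) = 1.
rank(C) = 1 < n = 2, so the pair (A, B) is not completely controllable.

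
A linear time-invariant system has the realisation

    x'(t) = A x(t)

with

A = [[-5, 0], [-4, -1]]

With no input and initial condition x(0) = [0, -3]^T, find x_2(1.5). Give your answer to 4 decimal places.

det(sI - A) = s^2 - (tr A)s + det A, with tr A = (-5) + (-1) = -6 and det A = (-5)·(-1) - 0·(-4) = 5 - 0 = 5.
So p(s) = det(sI - A) = s^2 + 6s + 5.
Factor s^2 + 6s + 5: two numbers with sum -6 and product 5 are -1 and -5, so s^2 + 6s + 5 = (s + 1)(s + 5).
Hence p(s) = (s + 1) (s + 5), with roots -5, -1.
The eigenvalues -5, -1 are distinct and real, so A is diagonalisable and x(t) = e^{At} x(0) = V diag(e^{λ_i t}) V^{-1} x(0), where the columns of V are the eigenvectors.
λ = -5: A - (-5)I = [[0, 0], [-4, 4]]. Row 2 gives (-4)·v1 + 4·v2 = 0, so take v_1 = [1, 1]^T.
λ = -1: A - (-1)I = [[-4, 0], [-4, 0]]. Row 1 gives (-4)·v1 + 0·v2 = 0, so take v_2 = [0, -1]^T.
V = [v_1 v_2] = [[1, 0], [1, -1]] has det V = -1, so V^{-1} = adj(V)/det V = [[1, 0], [1, -1]].
Modal coordinates z(0) = V^{-1} x(0): 1·0 + 0·(-3) = 0; 1·0 + (-1)·(-3) = 3; so z(0) = [0, 3]^T.
x_2(t) = Σ_i (v_i)_2 · z_i(0) · e^{λ_i t} (row 2 of V times the modal terms).
x_2(1.5) = 1·0·e^{-5·1.5} + (-1)·3·e^{-1·1.5} = 0·0.000553 + (-3)·0.223130 = -0.6694.

-0.6694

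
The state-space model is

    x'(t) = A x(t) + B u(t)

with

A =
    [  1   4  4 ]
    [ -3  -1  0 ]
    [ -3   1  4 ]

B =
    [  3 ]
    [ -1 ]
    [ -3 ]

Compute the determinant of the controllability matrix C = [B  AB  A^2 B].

AB = [[-13], [-8], [-22]]
A^2B = [[-133], [47], [-57]]
Controllability matrix C = [B  AB  A^2B] = [[3, -13, -133], [-1, -8, 47], [-3, -22, -57]]
Expanding along the first row, det(C) = 3·((-8)·(-57) - 47·(-22)) - (-13)·((-1)·(-57) - 47·(-3)) + (-133)·((-1)·(-22) - (-8)·(-3)) = 3·1490 - (-13)·198 + (-133)·(-2) = 7310
Since det(C) ≠ 0, rank(C) = 3 and the system is completely controllable.

7310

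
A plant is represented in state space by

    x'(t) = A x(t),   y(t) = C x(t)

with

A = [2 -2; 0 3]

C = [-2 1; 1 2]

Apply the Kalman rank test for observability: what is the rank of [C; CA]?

2

CA = [[-4, 7], [2, 4]]
Observability matrix O = [C; CA] = [[-2, 1], [1, 2], [-4, 7], [2, 4]]
Take the 2×2 submatrix of O formed by rows 1, 2: [[-2, 1], [1, 2]]. Its determinant is (-2)·2 - 1·1 = -4 - 1 = -5 ≠ 0.
So rank(O) ≥ 2; since O has 2 columns, rank(O) = 2.
rank(O) = 2 = n, so the pair (A, C) is completely observable.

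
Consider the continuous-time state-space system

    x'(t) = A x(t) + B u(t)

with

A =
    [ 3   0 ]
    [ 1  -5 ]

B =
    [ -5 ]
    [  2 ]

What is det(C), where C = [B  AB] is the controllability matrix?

AB = [[-15], [-15]]
Controllability matrix C = [B  AB] = [[-5, -15], [2, -15]]
det(C) = (-5)·(-15) - (-15)·2 = 75 - (-30) = 105
Since det(C) ≠ 0, rank(C) = 2 and the system is completely controllable.

105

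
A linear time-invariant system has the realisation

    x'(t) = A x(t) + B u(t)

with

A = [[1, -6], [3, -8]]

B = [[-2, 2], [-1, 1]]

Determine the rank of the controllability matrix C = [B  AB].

1

AB = [[4, -4], [2, -2]]
Controllability matrix C = [B  AB] = [[-2, 2, 4, -4], [-1, 1, 2, -2]]
Every column of C is a scalar multiple of column 1 = [-2, -1] (multipliers 1, -1, -2, 2), so the columns span a one-dimensional space.
C ≠ 0, hence rank(C) = 1.
rank(C) = 1 < n = 2, so the pair (A, B) is not completely controllable.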